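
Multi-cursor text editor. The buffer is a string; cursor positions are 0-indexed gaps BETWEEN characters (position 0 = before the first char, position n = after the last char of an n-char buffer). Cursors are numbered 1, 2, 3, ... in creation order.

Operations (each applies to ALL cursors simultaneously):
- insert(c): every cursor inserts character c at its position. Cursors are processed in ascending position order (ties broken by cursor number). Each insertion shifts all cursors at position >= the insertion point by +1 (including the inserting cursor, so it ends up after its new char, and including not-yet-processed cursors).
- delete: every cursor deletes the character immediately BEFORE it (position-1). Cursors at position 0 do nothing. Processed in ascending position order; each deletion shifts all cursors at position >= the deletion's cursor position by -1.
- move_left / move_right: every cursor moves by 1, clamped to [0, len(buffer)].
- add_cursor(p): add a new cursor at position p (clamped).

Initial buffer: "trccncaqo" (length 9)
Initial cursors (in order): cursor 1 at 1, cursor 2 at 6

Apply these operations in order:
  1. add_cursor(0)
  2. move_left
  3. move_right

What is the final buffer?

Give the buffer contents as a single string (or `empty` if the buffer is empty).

After op 1 (add_cursor(0)): buffer="trccncaqo" (len 9), cursors c3@0 c1@1 c2@6, authorship .........
After op 2 (move_left): buffer="trccncaqo" (len 9), cursors c1@0 c3@0 c2@5, authorship .........
After op 3 (move_right): buffer="trccncaqo" (len 9), cursors c1@1 c3@1 c2@6, authorship .........

Answer: trccncaqo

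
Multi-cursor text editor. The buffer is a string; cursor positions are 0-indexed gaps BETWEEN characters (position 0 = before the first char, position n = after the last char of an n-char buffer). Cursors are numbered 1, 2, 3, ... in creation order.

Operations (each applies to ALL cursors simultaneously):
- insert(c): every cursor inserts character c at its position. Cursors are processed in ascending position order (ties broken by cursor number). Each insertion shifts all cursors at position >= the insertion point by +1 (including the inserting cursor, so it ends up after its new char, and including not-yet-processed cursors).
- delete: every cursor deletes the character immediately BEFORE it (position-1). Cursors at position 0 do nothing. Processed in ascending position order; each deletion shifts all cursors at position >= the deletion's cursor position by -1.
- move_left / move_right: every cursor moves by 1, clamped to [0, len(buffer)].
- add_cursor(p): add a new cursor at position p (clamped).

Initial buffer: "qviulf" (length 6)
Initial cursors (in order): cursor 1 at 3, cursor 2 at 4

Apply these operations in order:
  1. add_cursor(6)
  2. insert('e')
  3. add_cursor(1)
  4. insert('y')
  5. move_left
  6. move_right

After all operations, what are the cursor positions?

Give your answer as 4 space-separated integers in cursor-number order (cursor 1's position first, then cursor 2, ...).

Answer: 6 9 13 2

Derivation:
After op 1 (add_cursor(6)): buffer="qviulf" (len 6), cursors c1@3 c2@4 c3@6, authorship ......
After op 2 (insert('e')): buffer="qvieuelfe" (len 9), cursors c1@4 c2@6 c3@9, authorship ...1.2..3
After op 3 (add_cursor(1)): buffer="qvieuelfe" (len 9), cursors c4@1 c1@4 c2@6 c3@9, authorship ...1.2..3
After op 4 (insert('y')): buffer="qyvieyueylfey" (len 13), cursors c4@2 c1@6 c2@9 c3@13, authorship .4..11.22..33
After op 5 (move_left): buffer="qyvieyueylfey" (len 13), cursors c4@1 c1@5 c2@8 c3@12, authorship .4..11.22..33
After op 6 (move_right): buffer="qyvieyueylfey" (len 13), cursors c4@2 c1@6 c2@9 c3@13, authorship .4..11.22..33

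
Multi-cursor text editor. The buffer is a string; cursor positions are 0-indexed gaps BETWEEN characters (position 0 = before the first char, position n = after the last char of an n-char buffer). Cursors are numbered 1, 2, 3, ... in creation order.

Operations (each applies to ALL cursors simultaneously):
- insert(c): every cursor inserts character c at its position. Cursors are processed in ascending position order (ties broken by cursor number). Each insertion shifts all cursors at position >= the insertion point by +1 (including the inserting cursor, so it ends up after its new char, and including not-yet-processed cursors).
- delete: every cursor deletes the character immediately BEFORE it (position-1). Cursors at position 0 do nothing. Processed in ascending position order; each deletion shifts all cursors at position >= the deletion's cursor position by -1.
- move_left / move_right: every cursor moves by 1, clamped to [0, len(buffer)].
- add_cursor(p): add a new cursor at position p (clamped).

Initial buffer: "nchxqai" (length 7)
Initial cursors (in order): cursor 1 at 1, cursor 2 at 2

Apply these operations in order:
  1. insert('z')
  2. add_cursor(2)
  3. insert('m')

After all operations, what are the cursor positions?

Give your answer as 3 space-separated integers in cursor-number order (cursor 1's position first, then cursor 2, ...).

Answer: 4 7 4

Derivation:
After op 1 (insert('z')): buffer="nzczhxqai" (len 9), cursors c1@2 c2@4, authorship .1.2.....
After op 2 (add_cursor(2)): buffer="nzczhxqai" (len 9), cursors c1@2 c3@2 c2@4, authorship .1.2.....
After op 3 (insert('m')): buffer="nzmmczmhxqai" (len 12), cursors c1@4 c3@4 c2@7, authorship .113.22.....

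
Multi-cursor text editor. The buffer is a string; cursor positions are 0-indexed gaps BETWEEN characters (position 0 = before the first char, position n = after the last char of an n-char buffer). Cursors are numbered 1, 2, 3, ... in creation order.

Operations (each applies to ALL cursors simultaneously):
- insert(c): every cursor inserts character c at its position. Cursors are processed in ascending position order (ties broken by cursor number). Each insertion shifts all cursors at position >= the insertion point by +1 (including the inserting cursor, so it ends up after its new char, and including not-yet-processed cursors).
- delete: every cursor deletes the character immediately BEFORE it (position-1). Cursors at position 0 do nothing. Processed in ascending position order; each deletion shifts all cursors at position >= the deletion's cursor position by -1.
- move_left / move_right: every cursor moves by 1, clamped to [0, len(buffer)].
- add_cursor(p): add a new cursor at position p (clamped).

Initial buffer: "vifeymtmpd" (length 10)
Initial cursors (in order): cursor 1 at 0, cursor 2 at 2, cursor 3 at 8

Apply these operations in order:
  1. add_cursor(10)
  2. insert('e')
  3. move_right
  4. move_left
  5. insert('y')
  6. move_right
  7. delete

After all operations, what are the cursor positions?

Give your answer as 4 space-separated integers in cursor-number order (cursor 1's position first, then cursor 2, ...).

Answer: 2 5 12 14

Derivation:
After op 1 (add_cursor(10)): buffer="vifeymtmpd" (len 10), cursors c1@0 c2@2 c3@8 c4@10, authorship ..........
After op 2 (insert('e')): buffer="eviefeymtmepde" (len 14), cursors c1@1 c2@4 c3@11 c4@14, authorship 1..2......3..4
After op 3 (move_right): buffer="eviefeymtmepde" (len 14), cursors c1@2 c2@5 c3@12 c4@14, authorship 1..2......3..4
After op 4 (move_left): buffer="eviefeymtmepde" (len 14), cursors c1@1 c2@4 c3@11 c4@13, authorship 1..2......3..4
After op 5 (insert('y')): buffer="eyvieyfeymtmeypdye" (len 18), cursors c1@2 c2@6 c3@14 c4@17, authorship 11..22......33..44
After op 6 (move_right): buffer="eyvieyfeymtmeypdye" (len 18), cursors c1@3 c2@7 c3@15 c4@18, authorship 11..22......33..44
After op 7 (delete): buffer="eyieyeymtmeydy" (len 14), cursors c1@2 c2@5 c3@12 c4@14, authorship 11.22.....33.4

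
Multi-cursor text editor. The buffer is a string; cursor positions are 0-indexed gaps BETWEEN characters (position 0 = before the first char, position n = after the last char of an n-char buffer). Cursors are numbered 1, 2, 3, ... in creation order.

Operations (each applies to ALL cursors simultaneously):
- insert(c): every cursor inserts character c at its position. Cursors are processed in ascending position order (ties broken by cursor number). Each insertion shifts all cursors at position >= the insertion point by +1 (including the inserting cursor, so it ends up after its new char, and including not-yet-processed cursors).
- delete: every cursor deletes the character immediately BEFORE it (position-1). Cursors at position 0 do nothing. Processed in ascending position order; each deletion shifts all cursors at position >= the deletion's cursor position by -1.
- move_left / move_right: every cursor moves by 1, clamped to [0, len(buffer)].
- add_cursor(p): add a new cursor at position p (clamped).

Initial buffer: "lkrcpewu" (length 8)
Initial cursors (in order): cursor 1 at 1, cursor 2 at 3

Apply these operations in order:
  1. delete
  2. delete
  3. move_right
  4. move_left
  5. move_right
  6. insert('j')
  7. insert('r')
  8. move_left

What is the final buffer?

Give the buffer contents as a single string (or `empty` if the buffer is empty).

After op 1 (delete): buffer="kcpewu" (len 6), cursors c1@0 c2@1, authorship ......
After op 2 (delete): buffer="cpewu" (len 5), cursors c1@0 c2@0, authorship .....
After op 3 (move_right): buffer="cpewu" (len 5), cursors c1@1 c2@1, authorship .....
After op 4 (move_left): buffer="cpewu" (len 5), cursors c1@0 c2@0, authorship .....
After op 5 (move_right): buffer="cpewu" (len 5), cursors c1@1 c2@1, authorship .....
After op 6 (insert('j')): buffer="cjjpewu" (len 7), cursors c1@3 c2@3, authorship .12....
After op 7 (insert('r')): buffer="cjjrrpewu" (len 9), cursors c1@5 c2@5, authorship .1212....
After op 8 (move_left): buffer="cjjrrpewu" (len 9), cursors c1@4 c2@4, authorship .1212....

Answer: cjjrrpewu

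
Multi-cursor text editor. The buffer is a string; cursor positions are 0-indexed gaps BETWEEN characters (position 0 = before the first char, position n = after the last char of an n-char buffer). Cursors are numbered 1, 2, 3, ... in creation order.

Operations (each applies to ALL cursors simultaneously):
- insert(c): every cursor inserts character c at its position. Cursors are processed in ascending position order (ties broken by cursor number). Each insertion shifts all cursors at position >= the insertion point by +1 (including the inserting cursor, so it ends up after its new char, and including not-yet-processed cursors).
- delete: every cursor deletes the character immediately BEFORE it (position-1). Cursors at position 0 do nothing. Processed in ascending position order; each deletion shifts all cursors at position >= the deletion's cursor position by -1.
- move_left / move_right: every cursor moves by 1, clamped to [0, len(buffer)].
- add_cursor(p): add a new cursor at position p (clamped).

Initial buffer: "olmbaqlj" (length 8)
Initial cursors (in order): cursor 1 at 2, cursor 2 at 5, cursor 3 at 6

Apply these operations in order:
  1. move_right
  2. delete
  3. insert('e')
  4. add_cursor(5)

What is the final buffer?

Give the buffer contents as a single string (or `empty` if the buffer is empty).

After op 1 (move_right): buffer="olmbaqlj" (len 8), cursors c1@3 c2@6 c3@7, authorship ........
After op 2 (delete): buffer="olbaj" (len 5), cursors c1@2 c2@4 c3@4, authorship .....
After op 3 (insert('e')): buffer="olebaeej" (len 8), cursors c1@3 c2@7 c3@7, authorship ..1..23.
After op 4 (add_cursor(5)): buffer="olebaeej" (len 8), cursors c1@3 c4@5 c2@7 c3@7, authorship ..1..23.

Answer: olebaeej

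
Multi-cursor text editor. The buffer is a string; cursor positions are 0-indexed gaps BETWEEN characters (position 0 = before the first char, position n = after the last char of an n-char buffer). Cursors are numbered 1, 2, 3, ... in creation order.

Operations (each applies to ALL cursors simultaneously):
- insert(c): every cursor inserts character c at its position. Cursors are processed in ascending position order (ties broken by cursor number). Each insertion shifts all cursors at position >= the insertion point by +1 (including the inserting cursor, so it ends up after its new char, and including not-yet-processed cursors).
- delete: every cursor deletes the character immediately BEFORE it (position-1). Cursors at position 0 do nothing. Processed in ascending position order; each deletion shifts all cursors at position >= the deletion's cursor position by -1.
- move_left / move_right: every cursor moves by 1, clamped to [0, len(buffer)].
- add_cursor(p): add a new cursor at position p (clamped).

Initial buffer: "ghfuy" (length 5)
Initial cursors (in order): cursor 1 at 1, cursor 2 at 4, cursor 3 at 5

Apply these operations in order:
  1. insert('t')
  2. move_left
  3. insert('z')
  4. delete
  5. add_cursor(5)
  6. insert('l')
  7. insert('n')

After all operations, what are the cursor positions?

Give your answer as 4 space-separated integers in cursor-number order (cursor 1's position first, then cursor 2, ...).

After op 1 (insert('t')): buffer="gthfutyt" (len 8), cursors c1@2 c2@6 c3@8, authorship .1...2.3
After op 2 (move_left): buffer="gthfutyt" (len 8), cursors c1@1 c2@5 c3@7, authorship .1...2.3
After op 3 (insert('z')): buffer="gzthfuztyzt" (len 11), cursors c1@2 c2@7 c3@10, authorship .11...22.33
After op 4 (delete): buffer="gthfutyt" (len 8), cursors c1@1 c2@5 c3@7, authorship .1...2.3
After op 5 (add_cursor(5)): buffer="gthfutyt" (len 8), cursors c1@1 c2@5 c4@5 c3@7, authorship .1...2.3
After op 6 (insert('l')): buffer="glthfulltylt" (len 12), cursors c1@2 c2@8 c4@8 c3@11, authorship .11...242.33
After op 7 (insert('n')): buffer="glnthfullnntylnt" (len 16), cursors c1@3 c2@11 c4@11 c3@15, authorship .111...24242.333

Answer: 3 11 15 11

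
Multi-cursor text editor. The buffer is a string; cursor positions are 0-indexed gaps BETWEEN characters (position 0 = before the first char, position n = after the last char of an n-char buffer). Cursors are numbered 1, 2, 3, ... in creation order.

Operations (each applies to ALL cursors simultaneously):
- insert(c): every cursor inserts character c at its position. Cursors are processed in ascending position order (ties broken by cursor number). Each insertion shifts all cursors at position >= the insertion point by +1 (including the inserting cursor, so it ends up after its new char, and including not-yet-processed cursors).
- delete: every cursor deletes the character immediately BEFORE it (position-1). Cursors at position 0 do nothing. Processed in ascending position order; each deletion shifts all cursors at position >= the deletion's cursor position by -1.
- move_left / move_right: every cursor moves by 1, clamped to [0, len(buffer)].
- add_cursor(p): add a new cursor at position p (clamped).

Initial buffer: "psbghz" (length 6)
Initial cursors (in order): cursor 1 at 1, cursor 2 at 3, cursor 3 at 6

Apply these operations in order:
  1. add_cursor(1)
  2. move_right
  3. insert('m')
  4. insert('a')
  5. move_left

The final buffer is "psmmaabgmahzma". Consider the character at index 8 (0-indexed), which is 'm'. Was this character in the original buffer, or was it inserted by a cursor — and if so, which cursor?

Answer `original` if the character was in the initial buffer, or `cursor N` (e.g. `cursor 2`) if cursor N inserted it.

Answer: cursor 2

Derivation:
After op 1 (add_cursor(1)): buffer="psbghz" (len 6), cursors c1@1 c4@1 c2@3 c3@6, authorship ......
After op 2 (move_right): buffer="psbghz" (len 6), cursors c1@2 c4@2 c2@4 c3@6, authorship ......
After op 3 (insert('m')): buffer="psmmbgmhzm" (len 10), cursors c1@4 c4@4 c2@7 c3@10, authorship ..14..2..3
After op 4 (insert('a')): buffer="psmmaabgmahzma" (len 14), cursors c1@6 c4@6 c2@10 c3@14, authorship ..1414..22..33
After op 5 (move_left): buffer="psmmaabgmahzma" (len 14), cursors c1@5 c4@5 c2@9 c3@13, authorship ..1414..22..33
Authorship (.=original, N=cursor N): . . 1 4 1 4 . . 2 2 . . 3 3
Index 8: author = 2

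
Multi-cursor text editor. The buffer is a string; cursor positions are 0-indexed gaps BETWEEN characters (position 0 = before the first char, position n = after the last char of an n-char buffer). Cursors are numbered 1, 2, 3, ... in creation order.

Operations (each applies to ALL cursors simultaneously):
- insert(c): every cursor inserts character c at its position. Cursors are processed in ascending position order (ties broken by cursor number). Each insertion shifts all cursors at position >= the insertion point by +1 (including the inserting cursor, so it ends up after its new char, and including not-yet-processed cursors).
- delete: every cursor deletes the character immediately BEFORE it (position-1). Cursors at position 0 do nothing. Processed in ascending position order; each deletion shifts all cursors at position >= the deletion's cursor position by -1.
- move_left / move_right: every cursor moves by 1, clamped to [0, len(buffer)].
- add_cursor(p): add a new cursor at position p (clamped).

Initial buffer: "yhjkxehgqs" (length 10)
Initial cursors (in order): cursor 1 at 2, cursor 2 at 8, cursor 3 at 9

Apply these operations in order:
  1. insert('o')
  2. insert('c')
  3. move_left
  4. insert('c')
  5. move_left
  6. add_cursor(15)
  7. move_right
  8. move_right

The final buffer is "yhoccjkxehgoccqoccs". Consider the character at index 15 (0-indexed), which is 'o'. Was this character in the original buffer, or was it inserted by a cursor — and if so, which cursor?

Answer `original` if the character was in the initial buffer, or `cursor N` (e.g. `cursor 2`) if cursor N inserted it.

After op 1 (insert('o')): buffer="yhojkxehgoqos" (len 13), cursors c1@3 c2@10 c3@12, authorship ..1......2.3.
After op 2 (insert('c')): buffer="yhocjkxehgocqocs" (len 16), cursors c1@4 c2@12 c3@15, authorship ..11......22.33.
After op 3 (move_left): buffer="yhocjkxehgocqocs" (len 16), cursors c1@3 c2@11 c3@14, authorship ..11......22.33.
After op 4 (insert('c')): buffer="yhoccjkxehgoccqoccs" (len 19), cursors c1@4 c2@13 c3@17, authorship ..111......222.333.
After op 5 (move_left): buffer="yhoccjkxehgoccqoccs" (len 19), cursors c1@3 c2@12 c3@16, authorship ..111......222.333.
After op 6 (add_cursor(15)): buffer="yhoccjkxehgoccqoccs" (len 19), cursors c1@3 c2@12 c4@15 c3@16, authorship ..111......222.333.
After op 7 (move_right): buffer="yhoccjkxehgoccqoccs" (len 19), cursors c1@4 c2@13 c4@16 c3@17, authorship ..111......222.333.
After op 8 (move_right): buffer="yhoccjkxehgoccqoccs" (len 19), cursors c1@5 c2@14 c4@17 c3@18, authorship ..111......222.333.
Authorship (.=original, N=cursor N): . . 1 1 1 . . . . . . 2 2 2 . 3 3 3 .
Index 15: author = 3

Answer: cursor 3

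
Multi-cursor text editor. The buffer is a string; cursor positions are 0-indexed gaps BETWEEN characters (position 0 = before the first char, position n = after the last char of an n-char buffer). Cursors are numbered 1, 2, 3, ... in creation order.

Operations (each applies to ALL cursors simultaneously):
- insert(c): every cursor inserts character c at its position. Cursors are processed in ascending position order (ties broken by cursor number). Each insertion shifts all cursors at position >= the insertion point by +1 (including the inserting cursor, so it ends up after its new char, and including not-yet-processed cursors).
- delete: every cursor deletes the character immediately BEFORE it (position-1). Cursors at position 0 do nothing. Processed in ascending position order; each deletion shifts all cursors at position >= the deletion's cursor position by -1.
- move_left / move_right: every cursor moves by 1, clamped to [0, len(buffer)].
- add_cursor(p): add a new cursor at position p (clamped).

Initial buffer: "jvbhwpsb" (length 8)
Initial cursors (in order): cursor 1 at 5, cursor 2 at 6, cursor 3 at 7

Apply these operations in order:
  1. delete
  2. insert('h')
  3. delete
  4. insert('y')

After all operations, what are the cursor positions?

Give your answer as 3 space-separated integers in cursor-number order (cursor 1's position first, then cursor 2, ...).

After op 1 (delete): buffer="jvbhb" (len 5), cursors c1@4 c2@4 c3@4, authorship .....
After op 2 (insert('h')): buffer="jvbhhhhb" (len 8), cursors c1@7 c2@7 c3@7, authorship ....123.
After op 3 (delete): buffer="jvbhb" (len 5), cursors c1@4 c2@4 c3@4, authorship .....
After op 4 (insert('y')): buffer="jvbhyyyb" (len 8), cursors c1@7 c2@7 c3@7, authorship ....123.

Answer: 7 7 7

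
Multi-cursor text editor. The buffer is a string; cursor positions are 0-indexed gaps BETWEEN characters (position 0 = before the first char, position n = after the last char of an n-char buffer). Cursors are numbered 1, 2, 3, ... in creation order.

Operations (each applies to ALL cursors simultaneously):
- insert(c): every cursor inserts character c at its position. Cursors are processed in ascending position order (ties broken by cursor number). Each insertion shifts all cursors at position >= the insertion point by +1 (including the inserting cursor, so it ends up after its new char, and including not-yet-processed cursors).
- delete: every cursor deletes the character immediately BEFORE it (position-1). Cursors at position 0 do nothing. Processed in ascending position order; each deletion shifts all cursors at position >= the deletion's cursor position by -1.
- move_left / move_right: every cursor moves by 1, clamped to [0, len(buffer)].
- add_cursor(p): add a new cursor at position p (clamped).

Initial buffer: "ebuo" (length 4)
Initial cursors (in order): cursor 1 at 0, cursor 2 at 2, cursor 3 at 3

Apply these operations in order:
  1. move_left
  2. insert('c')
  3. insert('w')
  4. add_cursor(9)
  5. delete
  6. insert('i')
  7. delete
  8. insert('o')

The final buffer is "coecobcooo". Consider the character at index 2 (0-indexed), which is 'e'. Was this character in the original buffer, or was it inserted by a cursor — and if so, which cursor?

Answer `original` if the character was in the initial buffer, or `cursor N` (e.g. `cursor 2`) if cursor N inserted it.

After op 1 (move_left): buffer="ebuo" (len 4), cursors c1@0 c2@1 c3@2, authorship ....
After op 2 (insert('c')): buffer="cecbcuo" (len 7), cursors c1@1 c2@3 c3@5, authorship 1.2.3..
After op 3 (insert('w')): buffer="cwecwbcwuo" (len 10), cursors c1@2 c2@5 c3@8, authorship 11.22.33..
After op 4 (add_cursor(9)): buffer="cwecwbcwuo" (len 10), cursors c1@2 c2@5 c3@8 c4@9, authorship 11.22.33..
After op 5 (delete): buffer="cecbco" (len 6), cursors c1@1 c2@3 c3@5 c4@5, authorship 1.2.3.
After op 6 (insert('i')): buffer="ciecibciio" (len 10), cursors c1@2 c2@5 c3@9 c4@9, authorship 11.22.334.
After op 7 (delete): buffer="cecbco" (len 6), cursors c1@1 c2@3 c3@5 c4@5, authorship 1.2.3.
After op 8 (insert('o')): buffer="coecobcooo" (len 10), cursors c1@2 c2@5 c3@9 c4@9, authorship 11.22.334.
Authorship (.=original, N=cursor N): 1 1 . 2 2 . 3 3 4 .
Index 2: author = original

Answer: original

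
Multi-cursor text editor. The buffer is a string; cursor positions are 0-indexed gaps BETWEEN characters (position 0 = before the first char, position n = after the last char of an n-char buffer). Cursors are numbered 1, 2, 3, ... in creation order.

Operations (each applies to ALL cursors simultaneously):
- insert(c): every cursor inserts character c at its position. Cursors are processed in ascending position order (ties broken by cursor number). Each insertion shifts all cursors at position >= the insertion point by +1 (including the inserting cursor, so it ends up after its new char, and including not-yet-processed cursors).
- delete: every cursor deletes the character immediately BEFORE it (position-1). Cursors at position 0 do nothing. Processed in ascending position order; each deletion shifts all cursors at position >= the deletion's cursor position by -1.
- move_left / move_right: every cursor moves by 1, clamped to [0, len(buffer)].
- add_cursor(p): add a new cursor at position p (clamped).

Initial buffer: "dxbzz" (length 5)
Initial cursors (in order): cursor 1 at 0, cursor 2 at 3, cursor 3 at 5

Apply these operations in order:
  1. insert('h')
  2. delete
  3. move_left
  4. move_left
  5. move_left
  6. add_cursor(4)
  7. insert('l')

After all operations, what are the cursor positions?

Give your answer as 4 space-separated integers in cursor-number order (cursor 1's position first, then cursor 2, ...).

After op 1 (insert('h')): buffer="hdxbhzzh" (len 8), cursors c1@1 c2@5 c3@8, authorship 1...2..3
After op 2 (delete): buffer="dxbzz" (len 5), cursors c1@0 c2@3 c3@5, authorship .....
After op 3 (move_left): buffer="dxbzz" (len 5), cursors c1@0 c2@2 c3@4, authorship .....
After op 4 (move_left): buffer="dxbzz" (len 5), cursors c1@0 c2@1 c3@3, authorship .....
After op 5 (move_left): buffer="dxbzz" (len 5), cursors c1@0 c2@0 c3@2, authorship .....
After op 6 (add_cursor(4)): buffer="dxbzz" (len 5), cursors c1@0 c2@0 c3@2 c4@4, authorship .....
After op 7 (insert('l')): buffer="lldxlbzlz" (len 9), cursors c1@2 c2@2 c3@5 c4@8, authorship 12..3..4.

Answer: 2 2 5 8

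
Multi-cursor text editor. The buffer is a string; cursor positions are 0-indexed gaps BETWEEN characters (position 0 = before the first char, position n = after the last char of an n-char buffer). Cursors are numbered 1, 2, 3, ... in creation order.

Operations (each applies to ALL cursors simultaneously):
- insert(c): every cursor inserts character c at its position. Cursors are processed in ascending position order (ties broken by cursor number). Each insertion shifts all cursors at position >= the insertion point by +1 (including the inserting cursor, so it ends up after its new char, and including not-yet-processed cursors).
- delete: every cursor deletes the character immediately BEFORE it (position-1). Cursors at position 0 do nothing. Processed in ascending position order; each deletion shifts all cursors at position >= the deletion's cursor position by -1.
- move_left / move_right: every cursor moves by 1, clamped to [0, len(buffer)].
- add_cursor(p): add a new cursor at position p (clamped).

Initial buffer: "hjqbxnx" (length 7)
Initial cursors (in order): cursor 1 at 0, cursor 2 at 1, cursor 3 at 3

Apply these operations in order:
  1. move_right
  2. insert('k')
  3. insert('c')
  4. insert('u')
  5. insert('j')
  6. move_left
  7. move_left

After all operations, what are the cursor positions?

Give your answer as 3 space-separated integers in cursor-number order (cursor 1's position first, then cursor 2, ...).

Answer: 3 8 14

Derivation:
After op 1 (move_right): buffer="hjqbxnx" (len 7), cursors c1@1 c2@2 c3@4, authorship .......
After op 2 (insert('k')): buffer="hkjkqbkxnx" (len 10), cursors c1@2 c2@4 c3@7, authorship .1.2..3...
After op 3 (insert('c')): buffer="hkcjkcqbkcxnx" (len 13), cursors c1@3 c2@6 c3@10, authorship .11.22..33...
After op 4 (insert('u')): buffer="hkcujkcuqbkcuxnx" (len 16), cursors c1@4 c2@8 c3@13, authorship .111.222..333...
After op 5 (insert('j')): buffer="hkcujjkcujqbkcujxnx" (len 19), cursors c1@5 c2@10 c3@16, authorship .1111.2222..3333...
After op 6 (move_left): buffer="hkcujjkcujqbkcujxnx" (len 19), cursors c1@4 c2@9 c3@15, authorship .1111.2222..3333...
After op 7 (move_left): buffer="hkcujjkcujqbkcujxnx" (len 19), cursors c1@3 c2@8 c3@14, authorship .1111.2222..3333...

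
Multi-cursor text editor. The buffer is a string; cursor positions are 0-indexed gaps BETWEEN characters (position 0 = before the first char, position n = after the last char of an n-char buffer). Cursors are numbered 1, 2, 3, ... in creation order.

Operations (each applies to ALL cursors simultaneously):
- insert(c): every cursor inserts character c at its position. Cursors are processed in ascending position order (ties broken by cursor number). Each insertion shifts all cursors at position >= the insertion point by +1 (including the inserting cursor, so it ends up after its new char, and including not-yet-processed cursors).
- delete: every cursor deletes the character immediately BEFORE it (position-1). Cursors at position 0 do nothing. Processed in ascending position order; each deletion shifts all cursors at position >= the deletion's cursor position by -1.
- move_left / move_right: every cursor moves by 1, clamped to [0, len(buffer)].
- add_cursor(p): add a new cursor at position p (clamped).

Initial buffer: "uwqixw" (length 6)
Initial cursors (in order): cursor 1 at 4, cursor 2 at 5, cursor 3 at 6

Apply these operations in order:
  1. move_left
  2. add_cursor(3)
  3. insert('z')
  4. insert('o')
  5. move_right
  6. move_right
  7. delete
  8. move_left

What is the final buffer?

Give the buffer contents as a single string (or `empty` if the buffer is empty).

After op 1 (move_left): buffer="uwqixw" (len 6), cursors c1@3 c2@4 c3@5, authorship ......
After op 2 (add_cursor(3)): buffer="uwqixw" (len 6), cursors c1@3 c4@3 c2@4 c3@5, authorship ......
After op 3 (insert('z')): buffer="uwqzzizxzw" (len 10), cursors c1@5 c4@5 c2@7 c3@9, authorship ...14.2.3.
After op 4 (insert('o')): buffer="uwqzzooizoxzow" (len 14), cursors c1@7 c4@7 c2@10 c3@13, authorship ...1414.22.33.
After op 5 (move_right): buffer="uwqzzooizoxzow" (len 14), cursors c1@8 c4@8 c2@11 c3@14, authorship ...1414.22.33.
After op 6 (move_right): buffer="uwqzzooizoxzow" (len 14), cursors c1@9 c4@9 c2@12 c3@14, authorship ...1414.22.33.
After op 7 (delete): buffer="uwqzzoooxo" (len 10), cursors c1@7 c4@7 c2@9 c3@10, authorship ...14142.3
After op 8 (move_left): buffer="uwqzzoooxo" (len 10), cursors c1@6 c4@6 c2@8 c3@9, authorship ...14142.3

Answer: uwqzzoooxo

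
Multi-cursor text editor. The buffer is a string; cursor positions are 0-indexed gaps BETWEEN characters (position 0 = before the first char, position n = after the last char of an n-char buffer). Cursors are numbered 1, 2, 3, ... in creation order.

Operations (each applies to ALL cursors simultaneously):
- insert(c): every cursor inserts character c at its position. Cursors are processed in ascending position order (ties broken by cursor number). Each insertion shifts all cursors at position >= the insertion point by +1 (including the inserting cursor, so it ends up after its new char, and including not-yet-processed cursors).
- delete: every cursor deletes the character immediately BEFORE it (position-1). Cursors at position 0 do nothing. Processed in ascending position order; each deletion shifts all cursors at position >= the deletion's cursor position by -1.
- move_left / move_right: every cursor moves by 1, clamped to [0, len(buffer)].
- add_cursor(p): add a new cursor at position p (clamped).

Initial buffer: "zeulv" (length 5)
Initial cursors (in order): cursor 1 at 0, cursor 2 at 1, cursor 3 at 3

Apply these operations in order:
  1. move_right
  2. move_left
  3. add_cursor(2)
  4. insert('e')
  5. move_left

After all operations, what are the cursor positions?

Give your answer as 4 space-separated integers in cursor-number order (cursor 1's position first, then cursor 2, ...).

After op 1 (move_right): buffer="zeulv" (len 5), cursors c1@1 c2@2 c3@4, authorship .....
After op 2 (move_left): buffer="zeulv" (len 5), cursors c1@0 c2@1 c3@3, authorship .....
After op 3 (add_cursor(2)): buffer="zeulv" (len 5), cursors c1@0 c2@1 c4@2 c3@3, authorship .....
After op 4 (insert('e')): buffer="ezeeeuelv" (len 9), cursors c1@1 c2@3 c4@5 c3@7, authorship 1.2.4.3..
After op 5 (move_left): buffer="ezeeeuelv" (len 9), cursors c1@0 c2@2 c4@4 c3@6, authorship 1.2.4.3..

Answer: 0 2 6 4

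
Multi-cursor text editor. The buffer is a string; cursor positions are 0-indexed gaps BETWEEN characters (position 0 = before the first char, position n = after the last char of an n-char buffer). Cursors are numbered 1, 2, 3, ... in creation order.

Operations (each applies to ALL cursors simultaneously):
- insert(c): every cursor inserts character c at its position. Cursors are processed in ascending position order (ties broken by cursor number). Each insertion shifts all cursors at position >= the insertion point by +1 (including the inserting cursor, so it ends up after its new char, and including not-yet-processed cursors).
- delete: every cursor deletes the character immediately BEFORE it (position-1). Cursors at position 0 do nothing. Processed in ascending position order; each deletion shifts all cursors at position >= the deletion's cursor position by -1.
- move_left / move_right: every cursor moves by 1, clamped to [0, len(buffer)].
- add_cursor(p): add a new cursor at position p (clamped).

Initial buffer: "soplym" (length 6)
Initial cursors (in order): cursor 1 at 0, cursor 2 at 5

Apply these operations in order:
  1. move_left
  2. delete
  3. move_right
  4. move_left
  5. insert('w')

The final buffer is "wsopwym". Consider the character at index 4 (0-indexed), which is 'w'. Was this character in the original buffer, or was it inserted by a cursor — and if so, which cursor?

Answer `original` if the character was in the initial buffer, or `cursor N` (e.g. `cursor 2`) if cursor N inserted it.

After op 1 (move_left): buffer="soplym" (len 6), cursors c1@0 c2@4, authorship ......
After op 2 (delete): buffer="sopym" (len 5), cursors c1@0 c2@3, authorship .....
After op 3 (move_right): buffer="sopym" (len 5), cursors c1@1 c2@4, authorship .....
After op 4 (move_left): buffer="sopym" (len 5), cursors c1@0 c2@3, authorship .....
After op 5 (insert('w')): buffer="wsopwym" (len 7), cursors c1@1 c2@5, authorship 1...2..
Authorship (.=original, N=cursor N): 1 . . . 2 . .
Index 4: author = 2

Answer: cursor 2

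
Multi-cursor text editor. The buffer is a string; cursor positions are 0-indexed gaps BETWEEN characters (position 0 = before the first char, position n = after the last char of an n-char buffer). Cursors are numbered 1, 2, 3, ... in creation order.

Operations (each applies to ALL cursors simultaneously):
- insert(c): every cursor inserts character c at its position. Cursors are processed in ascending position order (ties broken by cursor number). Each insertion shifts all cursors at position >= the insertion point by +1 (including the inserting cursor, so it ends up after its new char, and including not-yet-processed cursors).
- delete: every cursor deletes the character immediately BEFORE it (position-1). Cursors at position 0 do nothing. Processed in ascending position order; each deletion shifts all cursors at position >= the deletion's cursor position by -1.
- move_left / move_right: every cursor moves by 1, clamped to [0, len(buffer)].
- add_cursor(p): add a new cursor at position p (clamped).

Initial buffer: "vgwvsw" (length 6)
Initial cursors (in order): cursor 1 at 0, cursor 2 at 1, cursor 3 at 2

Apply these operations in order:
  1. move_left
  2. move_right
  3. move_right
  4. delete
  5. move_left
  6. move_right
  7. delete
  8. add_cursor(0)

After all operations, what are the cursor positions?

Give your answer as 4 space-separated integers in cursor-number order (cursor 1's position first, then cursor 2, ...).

Answer: 0 0 0 0

Derivation:
After op 1 (move_left): buffer="vgwvsw" (len 6), cursors c1@0 c2@0 c3@1, authorship ......
After op 2 (move_right): buffer="vgwvsw" (len 6), cursors c1@1 c2@1 c3@2, authorship ......
After op 3 (move_right): buffer="vgwvsw" (len 6), cursors c1@2 c2@2 c3@3, authorship ......
After op 4 (delete): buffer="vsw" (len 3), cursors c1@0 c2@0 c3@0, authorship ...
After op 5 (move_left): buffer="vsw" (len 3), cursors c1@0 c2@0 c3@0, authorship ...
After op 6 (move_right): buffer="vsw" (len 3), cursors c1@1 c2@1 c3@1, authorship ...
After op 7 (delete): buffer="sw" (len 2), cursors c1@0 c2@0 c3@0, authorship ..
After op 8 (add_cursor(0)): buffer="sw" (len 2), cursors c1@0 c2@0 c3@0 c4@0, authorship ..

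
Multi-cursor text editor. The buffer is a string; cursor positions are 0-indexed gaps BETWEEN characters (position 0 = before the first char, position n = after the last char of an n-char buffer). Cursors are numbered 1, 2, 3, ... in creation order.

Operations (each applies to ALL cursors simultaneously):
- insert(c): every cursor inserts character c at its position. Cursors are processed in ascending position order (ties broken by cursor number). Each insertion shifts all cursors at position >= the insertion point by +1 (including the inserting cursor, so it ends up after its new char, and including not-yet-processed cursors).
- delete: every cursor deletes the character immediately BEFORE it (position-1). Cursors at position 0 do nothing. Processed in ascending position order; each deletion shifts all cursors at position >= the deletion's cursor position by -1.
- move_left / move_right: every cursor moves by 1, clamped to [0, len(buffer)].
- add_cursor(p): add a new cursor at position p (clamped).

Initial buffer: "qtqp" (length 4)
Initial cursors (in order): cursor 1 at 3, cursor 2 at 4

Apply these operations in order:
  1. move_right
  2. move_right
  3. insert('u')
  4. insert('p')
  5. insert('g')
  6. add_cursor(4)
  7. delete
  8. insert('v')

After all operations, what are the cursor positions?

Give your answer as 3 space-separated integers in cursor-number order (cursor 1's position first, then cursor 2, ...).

Answer: 10 10 4

Derivation:
After op 1 (move_right): buffer="qtqp" (len 4), cursors c1@4 c2@4, authorship ....
After op 2 (move_right): buffer="qtqp" (len 4), cursors c1@4 c2@4, authorship ....
After op 3 (insert('u')): buffer="qtqpuu" (len 6), cursors c1@6 c2@6, authorship ....12
After op 4 (insert('p')): buffer="qtqpuupp" (len 8), cursors c1@8 c2@8, authorship ....1212
After op 5 (insert('g')): buffer="qtqpuuppgg" (len 10), cursors c1@10 c2@10, authorship ....121212
After op 6 (add_cursor(4)): buffer="qtqpuuppgg" (len 10), cursors c3@4 c1@10 c2@10, authorship ....121212
After op 7 (delete): buffer="qtquupp" (len 7), cursors c3@3 c1@7 c2@7, authorship ...1212
After op 8 (insert('v')): buffer="qtqvuuppvv" (len 10), cursors c3@4 c1@10 c2@10, authorship ...3121212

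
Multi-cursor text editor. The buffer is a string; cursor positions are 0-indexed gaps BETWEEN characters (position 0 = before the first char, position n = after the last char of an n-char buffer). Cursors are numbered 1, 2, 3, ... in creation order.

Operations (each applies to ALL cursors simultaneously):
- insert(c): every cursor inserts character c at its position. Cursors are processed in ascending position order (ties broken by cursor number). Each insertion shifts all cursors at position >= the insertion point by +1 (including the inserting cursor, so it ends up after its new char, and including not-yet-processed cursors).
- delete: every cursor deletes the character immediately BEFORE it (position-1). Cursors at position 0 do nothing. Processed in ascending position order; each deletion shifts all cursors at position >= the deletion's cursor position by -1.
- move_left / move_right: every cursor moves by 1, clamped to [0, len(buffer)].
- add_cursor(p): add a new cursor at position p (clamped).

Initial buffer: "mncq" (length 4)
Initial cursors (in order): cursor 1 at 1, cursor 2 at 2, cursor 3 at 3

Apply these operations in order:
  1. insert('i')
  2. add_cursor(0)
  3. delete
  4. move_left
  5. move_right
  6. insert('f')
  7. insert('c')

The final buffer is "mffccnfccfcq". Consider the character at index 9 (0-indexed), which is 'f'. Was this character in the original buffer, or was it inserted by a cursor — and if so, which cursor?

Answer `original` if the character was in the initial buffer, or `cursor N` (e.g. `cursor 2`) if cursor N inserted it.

After op 1 (insert('i')): buffer="miniciq" (len 7), cursors c1@2 c2@4 c3@6, authorship .1.2.3.
After op 2 (add_cursor(0)): buffer="miniciq" (len 7), cursors c4@0 c1@2 c2@4 c3@6, authorship .1.2.3.
After op 3 (delete): buffer="mncq" (len 4), cursors c4@0 c1@1 c2@2 c3@3, authorship ....
After op 4 (move_left): buffer="mncq" (len 4), cursors c1@0 c4@0 c2@1 c3@2, authorship ....
After op 5 (move_right): buffer="mncq" (len 4), cursors c1@1 c4@1 c2@2 c3@3, authorship ....
After op 6 (insert('f')): buffer="mffnfcfq" (len 8), cursors c1@3 c4@3 c2@5 c3@7, authorship .14.2.3.
After op 7 (insert('c')): buffer="mffccnfccfcq" (len 12), cursors c1@5 c4@5 c2@8 c3@11, authorship .1414.22.33.
Authorship (.=original, N=cursor N): . 1 4 1 4 . 2 2 . 3 3 .
Index 9: author = 3

Answer: cursor 3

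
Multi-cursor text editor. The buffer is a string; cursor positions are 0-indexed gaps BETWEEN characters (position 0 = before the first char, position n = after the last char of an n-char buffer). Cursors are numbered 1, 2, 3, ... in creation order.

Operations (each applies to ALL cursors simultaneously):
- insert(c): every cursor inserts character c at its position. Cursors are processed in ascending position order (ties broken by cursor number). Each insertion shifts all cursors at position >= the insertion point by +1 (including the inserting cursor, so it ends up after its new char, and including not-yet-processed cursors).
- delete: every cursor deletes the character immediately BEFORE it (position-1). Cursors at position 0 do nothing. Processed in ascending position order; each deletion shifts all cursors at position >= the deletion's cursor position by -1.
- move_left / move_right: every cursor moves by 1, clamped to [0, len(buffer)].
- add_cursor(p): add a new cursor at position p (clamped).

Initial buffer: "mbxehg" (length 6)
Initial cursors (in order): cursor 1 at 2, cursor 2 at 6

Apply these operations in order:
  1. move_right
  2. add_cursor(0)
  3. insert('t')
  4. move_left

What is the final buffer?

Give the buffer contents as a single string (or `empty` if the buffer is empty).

After op 1 (move_right): buffer="mbxehg" (len 6), cursors c1@3 c2@6, authorship ......
After op 2 (add_cursor(0)): buffer="mbxehg" (len 6), cursors c3@0 c1@3 c2@6, authorship ......
After op 3 (insert('t')): buffer="tmbxtehgt" (len 9), cursors c3@1 c1@5 c2@9, authorship 3...1...2
After op 4 (move_left): buffer="tmbxtehgt" (len 9), cursors c3@0 c1@4 c2@8, authorship 3...1...2

Answer: tmbxtehgt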